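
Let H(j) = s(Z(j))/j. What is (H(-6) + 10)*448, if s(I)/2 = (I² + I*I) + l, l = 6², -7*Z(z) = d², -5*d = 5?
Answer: -18944/21 ≈ -902.10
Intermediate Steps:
d = -1 (d = -⅕*5 = -1)
Z(z) = -⅐ (Z(z) = -⅐*(-1)² = -⅐*1 = -⅐)
l = 36
s(I) = 72 + 4*I² (s(I) = 2*((I² + I*I) + 36) = 2*((I² + I²) + 36) = 2*(2*I² + 36) = 2*(36 + 2*I²) = 72 + 4*I²)
H(j) = 3532/(49*j) (H(j) = (72 + 4*(-⅐)²)/j = (72 + 4*(1/49))/j = (72 + 4/49)/j = 3532/(49*j))
(H(-6) + 10)*448 = ((3532/49)/(-6) + 10)*448 = ((3532/49)*(-⅙) + 10)*448 = (-1766/147 + 10)*448 = -296/147*448 = -18944/21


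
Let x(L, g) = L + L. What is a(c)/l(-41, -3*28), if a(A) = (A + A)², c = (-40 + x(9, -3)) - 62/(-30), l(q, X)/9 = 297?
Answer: 357604/601425 ≈ 0.59459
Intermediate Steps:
l(q, X) = 2673 (l(q, X) = 9*297 = 2673)
x(L, g) = 2*L
c = -299/15 (c = (-40 + 2*9) - 62/(-30) = (-40 + 18) - 62*(-1/30) = -22 + 31/15 = -299/15 ≈ -19.933)
a(A) = 4*A² (a(A) = (2*A)² = 4*A²)
a(c)/l(-41, -3*28) = (4*(-299/15)²)/2673 = (4*(89401/225))*(1/2673) = (357604/225)*(1/2673) = 357604/601425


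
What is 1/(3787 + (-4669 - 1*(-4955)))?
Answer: 1/4073 ≈ 0.00024552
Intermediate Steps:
1/(3787 + (-4669 - 1*(-4955))) = 1/(3787 + (-4669 + 4955)) = 1/(3787 + 286) = 1/4073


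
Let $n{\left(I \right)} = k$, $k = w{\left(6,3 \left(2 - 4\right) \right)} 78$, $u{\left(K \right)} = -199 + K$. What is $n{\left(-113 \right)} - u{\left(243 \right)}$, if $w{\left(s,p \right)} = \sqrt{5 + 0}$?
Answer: $-44 + 78 \sqrt{5} \approx 130.41$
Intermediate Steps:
$w{\left(s,p \right)} = \sqrt{5}$
$k = 78 \sqrt{5}$ ($k = \sqrt{5} \cdot 78 = 78 \sqrt{5} \approx 174.41$)
$n{\left(I \right)} = 78 \sqrt{5}$
$n{\left(-113 \right)} - u{\left(243 \right)} = 78 \sqrt{5} - \left(-199 + 243\right) = 78 \sqrt{5} - 44 = -44 + 78 \sqrt{5}$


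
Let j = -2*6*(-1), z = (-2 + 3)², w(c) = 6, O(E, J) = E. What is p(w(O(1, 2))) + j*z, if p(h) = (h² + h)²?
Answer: 1776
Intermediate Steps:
p(h) = (h + h²)²
z = 1 (z = 1² = 1)
j = 12 (j = -12*(-1) = 12)
p(w(O(1, 2))) + j*z = 6²*(1 + 6)² + 12*1 = 36*7² + 12 = 36*49 + 12 = 1764 + 12 = 1776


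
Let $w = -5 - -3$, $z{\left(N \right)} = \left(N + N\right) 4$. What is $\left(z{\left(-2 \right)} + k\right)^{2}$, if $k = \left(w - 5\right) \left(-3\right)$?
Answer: $25$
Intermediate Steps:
$z{\left(N \right)} = 8 N$ ($z{\left(N \right)} = 2 N 4 = 8 N$)
$w = -2$ ($w = -5 + 3 = -2$)
$k = 21$ ($k = \left(-2 - 5\right) \left(-3\right) = \left(-7\right) \left(-3\right) = 21$)
$\left(z{\left(-2 \right)} + k\right)^{2} = \left(8 \left(-2\right) + 21\right)^{2} = \left(-16 + 21\right)^{2} = 5^{2} = 25$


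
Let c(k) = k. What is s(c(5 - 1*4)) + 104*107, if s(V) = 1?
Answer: 11129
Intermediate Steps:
s(c(5 - 1*4)) + 104*107 = 1 + 104*107 = 1 + 11128 = 11129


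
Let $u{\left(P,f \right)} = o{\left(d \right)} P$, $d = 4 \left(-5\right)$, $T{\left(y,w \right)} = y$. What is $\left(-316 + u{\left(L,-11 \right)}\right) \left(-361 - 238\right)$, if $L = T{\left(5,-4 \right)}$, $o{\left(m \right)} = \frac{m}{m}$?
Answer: $186289$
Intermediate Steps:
$d = -20$
$o{\left(m \right)} = 1$
$L = 5$
$u{\left(P,f \right)} = P$ ($u{\left(P,f \right)} = 1 P = P$)
$\left(-316 + u{\left(L,-11 \right)}\right) \left(-361 - 238\right) = \left(-316 + 5\right) \left(-361 - 238\right) = \left(-311\right) \left(-599\right) = 186289$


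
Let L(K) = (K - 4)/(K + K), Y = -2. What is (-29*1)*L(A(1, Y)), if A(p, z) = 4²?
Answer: -87/8 ≈ -10.875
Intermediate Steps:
A(p, z) = 16
L(K) = (-4 + K)/(2*K) (L(K) = (-4 + K)/((2*K)) = (-4 + K)*(1/(2*K)) = (-4 + K)/(2*K))
(-29*1)*L(A(1, Y)) = (-29*1)*((½)*(-4 + 16)/16) = -29*12/(2*16) = -29*3/8 = -87/8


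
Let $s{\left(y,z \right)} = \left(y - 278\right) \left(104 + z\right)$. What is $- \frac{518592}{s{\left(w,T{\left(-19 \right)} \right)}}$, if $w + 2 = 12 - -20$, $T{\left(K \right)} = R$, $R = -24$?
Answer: $\frac{8103}{310} \approx 26.139$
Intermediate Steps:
$T{\left(K \right)} = -24$
$w = 30$ ($w = -2 + \left(12 - -20\right) = -2 + \left(12 + 20\right) = -2 + 32 = 30$)
$s{\left(y,z \right)} = \left(-278 + y\right) \left(104 + z\right)$
$- \frac{518592}{s{\left(w,T{\left(-19 \right)} \right)}} = - \frac{518592}{-28912 - -6672 + 104 \cdot 30 + 30 \left(-24\right)} = - \frac{518592}{-28912 + 6672 + 3120 - 720} = - \frac{518592}{-19840} = \left(-518592\right) \left(- \frac{1}{19840}\right) = \frac{8103}{310}$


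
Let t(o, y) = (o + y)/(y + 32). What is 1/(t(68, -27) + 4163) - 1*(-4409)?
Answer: 91954109/20856 ≈ 4409.0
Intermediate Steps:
t(o, y) = (o + y)/(32 + y)
1/(t(68, -27) + 4163) - 1*(-4409) = 1/((68 - 27)/(32 - 27) + 4163) - 1*(-4409) = 1/(41/5 + 4163) + 4409 = 1/(20856/5) + 4409 = 5/20856 + 4409 = 91954109/20856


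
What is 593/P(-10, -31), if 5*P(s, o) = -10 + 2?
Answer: -2965/8 ≈ -370.63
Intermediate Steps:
P(s, o) = -8/5 (P(s, o) = (-10 + 2)/5 = (⅕)*(-8) = -8/5)
593/P(-10, -31) = 593/(-8/5) = 593*(-5/8) = -2965/8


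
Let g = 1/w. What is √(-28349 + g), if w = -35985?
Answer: I*√36709693494510/35985 ≈ 168.37*I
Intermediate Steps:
g = -1/35985 (g = 1/(-35985) = -1/35985 ≈ -2.7789e-5)
√(-28349 + g) = √(-28349 - 1/35985) = √(-1020138766/35985) = I*√36709693494510/35985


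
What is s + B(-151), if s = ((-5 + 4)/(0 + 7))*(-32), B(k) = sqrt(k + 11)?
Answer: 32/7 + 2*I*sqrt(35) ≈ 4.5714 + 11.832*I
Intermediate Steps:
B(k) = sqrt(11 + k)
s = 32/7 (s = -1/7*(-32) = 32/7 ≈ 4.5714)
s + B(-151) = 32/7 + sqrt(11 - 151) = 32/7 + sqrt(-140) = 32/7 + 2*I*sqrt(35)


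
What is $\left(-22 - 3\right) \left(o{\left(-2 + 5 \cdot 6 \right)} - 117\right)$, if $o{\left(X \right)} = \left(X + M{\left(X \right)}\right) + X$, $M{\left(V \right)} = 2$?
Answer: $1475$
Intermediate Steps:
$o{\left(X \right)} = 2 + 2 X$ ($o{\left(X \right)} = \left(X + 2\right) + X = \left(2 + X\right) + X = 2 + 2 X$)
$\left(-22 - 3\right) \left(o{\left(-2 + 5 \cdot 6 \right)} - 117\right) = \left(-22 - 3\right) \left(\left(2 + 2 \left(-2 + 5 \cdot 6\right)\right) - 117\right) = - 25 \left(\left(2 + 2 \left(-2 + 30\right)\right) - 117\right) = - 25 \left(\left(2 + 2 \cdot 28\right) - 117\right) = - 25 \left(\left(2 + 56\right) - 117\right) = - 25 \left(58 - 117\right) = \left(-25\right) \left(-59\right) = 1475$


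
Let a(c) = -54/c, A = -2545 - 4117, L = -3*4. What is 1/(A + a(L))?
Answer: -2/13315 ≈ -0.00015021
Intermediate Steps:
L = -12
A = -6662
1/(A + a(L)) = 1/(-6662 - 54/(-12)) = 1/(-6662 - 54*(-1/12)) = 1/(-6662 + 9/2) = 1/(-13315/2) = -2/13315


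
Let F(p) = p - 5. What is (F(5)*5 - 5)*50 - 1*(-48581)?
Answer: 48331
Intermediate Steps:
F(p) = -5 + p
(F(5)*5 - 5)*50 - 1*(-48581) = ((-5 + 5)*5 - 5)*50 - 1*(-48581) = (0*5 - 5)*50 + 48581 = (0 - 5)*50 + 48581 = -5*50 + 48581 = -250 + 48581 = 48331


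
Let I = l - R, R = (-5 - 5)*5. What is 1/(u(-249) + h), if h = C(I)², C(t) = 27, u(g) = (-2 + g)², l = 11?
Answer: 1/63730 ≈ 1.5691e-5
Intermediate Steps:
R = -50 (R = -10*5 = -50)
I = 61 (I = 11 - 1*(-50) = 11 + 50 = 61)
h = 729 (h = 27² = 729)
1/(u(-249) + h) = 1/((-2 - 249)² + 729) = 1/((-251)² + 729) = 1/(63001 + 729) = 1/63730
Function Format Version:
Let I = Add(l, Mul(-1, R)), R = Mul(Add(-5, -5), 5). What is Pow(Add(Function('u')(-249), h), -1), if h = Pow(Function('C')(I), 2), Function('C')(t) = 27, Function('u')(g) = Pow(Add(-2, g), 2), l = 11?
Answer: Rational(1, 63730) ≈ 1.5691e-5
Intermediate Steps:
R = -50 (R = Mul(-10, 5) = -50)
I = 61 (I = Add(11, Mul(-1, -50)) = Add(11, 50) = 61)
h = 729 (h = Pow(27, 2) = 729)
Pow(Add(Function('u')(-249), h), -1) = Pow(Add(Pow(Add(-2, -249), 2), 729), -1) = Pow(Add(Pow(-251, 2), 729), -1) = Pow(Add(63001, 729), -1) = Pow(63730, -1) = Rational(1, 63730)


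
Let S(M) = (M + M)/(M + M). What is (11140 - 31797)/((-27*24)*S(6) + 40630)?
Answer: -20657/39982 ≈ -0.51666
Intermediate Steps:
S(M) = 1 (S(M) = (2*M)/((2*M)) = (2*M)*(1/(2*M)) = 1)
(11140 - 31797)/((-27*24)*S(6) + 40630) = (11140 - 31797)/(-27*24*1 + 40630) = -20657/(-648*1 + 40630) = -20657/(-648 + 40630) = -20657/39982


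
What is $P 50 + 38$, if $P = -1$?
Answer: $-12$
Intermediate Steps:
$P 50 + 38 = \left(-1\right) 50 + 38 = -50 + 38 = -12$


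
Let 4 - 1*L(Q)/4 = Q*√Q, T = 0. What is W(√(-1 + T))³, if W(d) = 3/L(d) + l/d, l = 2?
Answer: (3 - 8*I*(4 - I^(3/2)))³/(64*(4 - I^(3/2))³) ≈ -1.8225 + 7.5784*I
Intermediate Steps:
L(Q) = 16 - 4*Q^(3/2) (L(Q) = 16 - 4*Q*√Q = 16 - 4*Q^(3/2))
W(d) = 2/d + 3/(16 - 4*d^(3/2)) (W(d) = 3/(16 - 4*d^(3/2)) + 2/d = 2/d + 3/(16 - 4*d^(3/2)))
W(√(-1 + T))³ = (-3/(-16 + 4*(√(-1 + 0))^(3/2)) + 2/(√(-1 + 0)))³ = (-3/(-16 + 4*(√(-1))^(3/2)) + 2/(√(-1)))³ = (-3/(-16 + 4*I^(3/2)) + 2/I)³ = (-3/(-16 + 4*I^(3/2)) + 2*(-I))³ = (-3/(-16 + 4*I^(3/2)) - 2*I)³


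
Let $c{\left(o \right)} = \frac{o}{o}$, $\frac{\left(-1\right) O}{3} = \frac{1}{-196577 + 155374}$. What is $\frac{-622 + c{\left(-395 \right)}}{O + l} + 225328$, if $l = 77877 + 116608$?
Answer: $\frac{1805635586333161}{8013365458} \approx 2.2533 \cdot 10^{5}$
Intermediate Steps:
$O = \frac{3}{41203}$ ($O = - \frac{3}{-196577 + 155374} = - \frac{3}{-41203} = \left(-3\right) \left(- \frac{1}{41203}\right) = \frac{3}{41203} \approx 7.281 \cdot 10^{-5}$)
$c{\left(o \right)} = 1$
$l = 194485$
$\frac{-622 + c{\left(-395 \right)}}{O + l} + 225328 = \frac{-622 + 1}{\frac{3}{41203} + 194485} + 225328 = - \frac{621}{\frac{8013365458}{41203}} + 225328 = \left(-621\right) \frac{41203}{8013365458} + 225328 = - \frac{25587063}{8013365458} + 225328 = \frac{1805635586333161}{8013365458}$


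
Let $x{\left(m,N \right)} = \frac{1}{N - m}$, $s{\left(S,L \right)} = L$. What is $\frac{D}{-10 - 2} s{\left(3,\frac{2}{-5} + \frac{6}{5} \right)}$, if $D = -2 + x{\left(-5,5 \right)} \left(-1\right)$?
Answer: $\frac{7}{50} \approx 0.14$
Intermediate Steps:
$D = - \frac{21}{10}$ ($D = -2 + \frac{1}{5 - -5} \left(-1\right) = -2 + \frac{1}{5 + 5} \left(-1\right) = -2 + \frac{1}{10} \left(-1\right) = -2 - \frac{1}{10} = - \frac{21}{10} \approx -2.1$)
$\frac{D}{-10 - 2} s{\left(3,\frac{2}{-5} + \frac{6}{5} \right)} = \frac{1}{-10 - 2} \left(- \frac{21}{10}\right) \left(\frac{2}{-5} + \frac{6}{5}\right) = \frac{1}{-12} \left(- \frac{21}{10}\right) \left(2 \left(- \frac{1}{5}\right) + 6 \cdot \frac{1}{5}\right) = \left(- \frac{1}{12}\right) \left(- \frac{21}{10}\right) \left(- \frac{2}{5} + \frac{6}{5}\right) = \frac{7}{40} \cdot \frac{4}{5} = \frac{7}{50}$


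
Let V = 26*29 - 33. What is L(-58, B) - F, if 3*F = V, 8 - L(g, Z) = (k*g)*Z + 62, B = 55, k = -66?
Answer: -632503/3 ≈ -2.1083e+5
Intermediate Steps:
L(g, Z) = -54 + 66*Z*g (L(g, Z) = 8 - ((-66*g)*Z + 62) = 8 - (-66*Z*g + 62) = 8 - (62 - 66*Z*g) = 8 + (-62 + 66*Z*g) = -54 + 66*Z*g)
V = 721 (V = 754 - 33 = 721)
F = 721/3 (F = (⅓)*721 = 721/3 ≈ 240.33)
L(-58, B) - F = (-54 + 66*55*(-58)) - 1*721/3 = (-54 - 210540) - 721/3 = -210594 - 721/3 = -632503/3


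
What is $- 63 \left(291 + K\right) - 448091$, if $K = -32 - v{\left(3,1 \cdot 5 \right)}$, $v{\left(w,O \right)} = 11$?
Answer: $-463715$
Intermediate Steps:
$K = -43$ ($K = -32 - 11 = -43$)
$- 63 \left(291 + K\right) - 448091 = - 63 \left(291 - 43\right) - 448091 = \left(-63\right) 248 - 448091 = -15624 - 448091 = -463715$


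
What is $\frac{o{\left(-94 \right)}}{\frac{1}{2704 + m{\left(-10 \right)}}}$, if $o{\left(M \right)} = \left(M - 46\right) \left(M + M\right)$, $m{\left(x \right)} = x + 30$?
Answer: $71695680$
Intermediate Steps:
$m{\left(x \right)} = 30 + x$
$o{\left(M \right)} = 2 M \left(-46 + M\right)$ ($o{\left(M \right)} = \left(-46 + M\right) 2 M = 2 M \left(-46 + M\right)$)
$\frac{o{\left(-94 \right)}}{\frac{1}{2704 + m{\left(-10 \right)}}} = \frac{2 \left(-94\right) \left(-46 - 94\right)}{\frac{1}{2704 + \left(30 - 10\right)}} = \frac{2 \left(-94\right) \left(-140\right)}{\frac{1}{2704 + 20}} = \frac{26320}{\frac{1}{2724}} = 26320 \frac{1}{\frac{1}{2724}} = 26320 \cdot 2724 = 71695680$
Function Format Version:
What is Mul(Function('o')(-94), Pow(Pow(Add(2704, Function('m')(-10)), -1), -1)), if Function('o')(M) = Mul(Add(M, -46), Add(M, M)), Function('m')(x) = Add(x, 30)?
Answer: 71695680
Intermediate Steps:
Function('m')(x) = Add(30, x)
Function('o')(M) = Mul(2, M, Add(-46, M)) (Function('o')(M) = Mul(Add(-46, M), Mul(2, M)) = Mul(2, M, Add(-46, M)))
Mul(Function('o')(-94), Pow(Pow(Add(2704, Function('m')(-10)), -1), -1)) = Mul(Mul(2, -94, Add(-46, -94)), Pow(Pow(Add(2704, Add(30, -10)), -1), -1)) = Mul(Mul(2, -94, -140), Pow(Pow(Add(2704, 20), -1), -1)) = Mul(26320, Pow(Pow(2724, -1), -1)) = Mul(26320, Pow(Rational(1, 2724), -1)) = Mul(26320, 2724) = 71695680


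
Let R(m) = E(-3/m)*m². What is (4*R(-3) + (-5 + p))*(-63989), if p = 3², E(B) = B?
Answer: -2559560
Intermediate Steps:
p = 9
R(m) = -3*m (R(m) = (-3/m)*m² = -3*m)
(4*R(-3) + (-5 + p))*(-63989) = (4*(-3*(-3)) + (-5 + 9))*(-63989) = (4*9 + 4)*(-63989) = (36 + 4)*(-63989) = 40*(-63989) = -2559560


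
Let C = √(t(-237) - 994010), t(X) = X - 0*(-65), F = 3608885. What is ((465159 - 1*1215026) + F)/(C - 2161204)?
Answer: -24814944328/18758247887 - 11482*I*√994247/18758247887 ≈ -1.3229 - 0.00061034*I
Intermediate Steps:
t(X) = X (t(X) = X - 1*0 = X + 0 = X)
C = I*√994247 (C = √(-237 - 994010) = √(-994247) = I*√994247 ≈ 997.12*I)
((465159 - 1*1215026) + F)/(C - 2161204) = ((465159 - 1*1215026) + 3608885)/(I*√994247 - 2161204) = ((465159 - 1215026) + 3608885)/(-2161204 + I*√994247) = (-749867 + 3608885)/(-2161204 + I*√994247) = 2859018/(-2161204 + I*√994247)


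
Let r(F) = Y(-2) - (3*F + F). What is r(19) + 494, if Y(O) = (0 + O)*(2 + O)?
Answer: 418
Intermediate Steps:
Y(O) = O*(2 + O)
r(F) = -4*F (r(F) = -2*(2 - 2) - (3*F + F) = -2*0 - 4*F = 0 - 4*F = -4*F)
r(19) + 494 = -4*19 + 494 = -76 + 494 = 418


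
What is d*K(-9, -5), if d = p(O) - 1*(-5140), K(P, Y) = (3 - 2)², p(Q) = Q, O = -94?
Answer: 5046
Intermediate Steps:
K(P, Y) = 1 (K(P, Y) = 1² = 1)
d = 5046 (d = -94 - 1*(-5140) = -94 + 5140 = 5046)
d*K(-9, -5) = 5046*1 = 5046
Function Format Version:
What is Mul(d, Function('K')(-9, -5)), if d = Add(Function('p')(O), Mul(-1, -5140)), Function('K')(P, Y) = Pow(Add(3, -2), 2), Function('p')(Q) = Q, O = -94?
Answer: 5046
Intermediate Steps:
Function('K')(P, Y) = 1 (Function('K')(P, Y) = Pow(1, 2) = 1)
d = 5046 (d = Add(-94, Mul(-1, -5140)) = Add(-94, 5140) = 5046)
Mul(d, Function('K')(-9, -5)) = Mul(5046, 1) = 5046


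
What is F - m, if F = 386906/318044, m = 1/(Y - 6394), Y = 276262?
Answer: 1134926417/932933676 ≈ 1.2165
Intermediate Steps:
m = 1/269868 (m = 1/(276262 - 6394) = 1/269868 ≈ 3.7055e-6)
F = 8411/6914 (F = 386906*(1/318044) = 8411/6914 ≈ 1.2165)
F - m = 8411/6914 - 1*1/269868 = 8411/6914 - 1/269868 = 1134926417/932933676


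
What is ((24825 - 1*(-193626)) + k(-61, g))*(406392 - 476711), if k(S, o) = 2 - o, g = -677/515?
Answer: -7911166807068/515 ≈ -1.5361e+10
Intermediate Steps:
g = -677/515 (g = -677*1/515 = -677/515 ≈ -1.3146)
((24825 - 1*(-193626)) + k(-61, g))*(406392 - 476711) = ((24825 - 1*(-193626)) + (2 - 1*(-677/515)))*(406392 - 476711) = ((24825 + 193626) + (2 + 677/515))*(-70319) = (218451 + 1707/515)*(-70319) = (112503972/515)*(-70319) = -7911166807068/515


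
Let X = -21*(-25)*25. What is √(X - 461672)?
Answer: 11*I*√3707 ≈ 669.74*I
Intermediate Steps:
X = 13125 (X = 525*25 = 13125)
√(X - 461672) = √(13125 - 461672) = √(-448547) = 11*I*√3707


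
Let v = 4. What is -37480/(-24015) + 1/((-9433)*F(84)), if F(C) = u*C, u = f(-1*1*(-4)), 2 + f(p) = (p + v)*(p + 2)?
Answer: 30358059861/19451676104 ≈ 1.5607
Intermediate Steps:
f(p) = -2 + (2 + p)*(4 + p) (f(p) = -2 + (p + 4)*(p + 2) = -2 + (4 + p)*(2 + p) = -2 + (2 + p)*(4 + p))
u = 46 (u = 6 + (-1*1*(-4))² + 6*(-1*1*(-4)) = 6 + (-1*(-4))² + 6*(-1*(-4)) = 6 + 4² + 6*4 = 6 + 16 + 24 = 46)
F(C) = 46*C
-37480/(-24015) + 1/((-9433)*F(84)) = -37480/(-24015) + 1/((-9433)*((46*84))) = -37480*(-1/24015) - 1/9433/3864 = 7496/4803 - 1/9433*1/3864 = 7496/4803 - 1/36449112 = 30358059861/19451676104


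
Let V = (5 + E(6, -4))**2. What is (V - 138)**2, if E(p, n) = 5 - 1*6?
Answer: 14884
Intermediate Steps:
E(p, n) = -1 (E(p, n) = 5 - 6 = -1)
V = 16 (V = (5 - 1)**2 = 4**2 = 16)
(V - 138)**2 = (16 - 138)**2 = (-122)**2 = 14884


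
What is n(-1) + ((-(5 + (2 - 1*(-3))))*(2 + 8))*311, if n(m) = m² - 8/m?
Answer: -31091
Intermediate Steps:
n(-1) + ((-(5 + (2 - 1*(-3))))*(2 + 8))*311 = (-8 + (-1)³)/(-1) + ((-(5 + (2 - 1*(-3))))*(2 + 8))*311 = -(-8 - 1) + (-(5 + (2 + 3))*10)*311 = -1*(-9) + (-(5 + 5)*10)*311 = 9 + (-1*10*10)*311 = 9 - 10*10*311 = 9 - 100*311 = 9 - 31100 = -31091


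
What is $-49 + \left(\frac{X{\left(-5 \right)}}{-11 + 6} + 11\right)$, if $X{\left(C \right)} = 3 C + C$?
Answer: $-34$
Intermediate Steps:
$X{\left(C \right)} = 4 C$
$-49 + \left(\frac{X{\left(-5 \right)}}{-11 + 6} + 11\right) = -49 + \left(\frac{4 \left(-5\right)}{-11 + 6} + 11\right) = -49 + \left(- \frac{20}{-5} + 11\right) = -49 + \left(\left(-20\right) \left(- \frac{1}{5}\right) + 11\right) = -49 + \left(4 + 11\right) = -49 + 15 = -34$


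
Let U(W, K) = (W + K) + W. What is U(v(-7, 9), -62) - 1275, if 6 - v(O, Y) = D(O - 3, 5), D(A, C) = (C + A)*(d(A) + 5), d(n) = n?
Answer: -1375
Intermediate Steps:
D(A, C) = (5 + A)*(A + C) (D(A, C) = (C + A)*(A + 5) = (A + C)*(5 + A) = (5 + A)*(A + C))
v(O, Y) = 11 - (-3 + O)² - 10*O (v(O, Y) = 6 - ((O - 3)² + 5*(O - 3) + 5*5 + (O - 3)*5) = 6 - ((-3 + O)² + 5*(-3 + O) + 25 + (-3 + O)*5) = 6 - ((-3 + O)² + (-15 + 5*O) + 25 + (-15 + 5*O)) = 6 - (-5 + (-3 + O)² + 10*O) = 6 + (5 - (-3 + O)² - 10*O) = 11 - (-3 + O)² - 10*O)
U(W, K) = K + 2*W (U(W, K) = (K + W) + W = K + 2*W)
U(v(-7, 9), -62) - 1275 = (-62 + 2*(2 - 1*(-7)² - 4*(-7))) - 1275 = (-62 + 2*(2 - 1*49 + 28)) - 1275 = (-62 + 2*(2 - 49 + 28)) - 1275 = (-62 + 2*(-19)) - 1275 = (-62 - 38) - 1275 = -100 - 1275 = -1375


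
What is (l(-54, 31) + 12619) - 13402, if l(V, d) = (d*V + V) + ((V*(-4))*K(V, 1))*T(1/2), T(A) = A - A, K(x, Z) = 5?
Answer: -2511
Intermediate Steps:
T(A) = 0
l(V, d) = V + V*d (l(V, d) = (d*V + V) + ((V*(-4))*5)*0 = (V*d + V) + (-4*V*5)*0 = (V + V*d) - 20*V*0 = (V + V*d) + 0 = V + V*d)
(l(-54, 31) + 12619) - 13402 = (-54*(1 + 31) + 12619) - 13402 = (-54*32 + 12619) - 13402 = (-1728 + 12619) - 13402 = 10891 - 13402 = -2511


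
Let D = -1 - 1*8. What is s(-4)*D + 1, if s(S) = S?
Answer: 37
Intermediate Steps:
D = -9 (D = -1 - 8 = -9)
s(-4)*D + 1 = -4*(-9) + 1 = 36 + 1 = 37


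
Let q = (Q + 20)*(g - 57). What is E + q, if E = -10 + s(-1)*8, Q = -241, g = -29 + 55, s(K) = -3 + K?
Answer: 6809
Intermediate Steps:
g = 26
q = 6851 (q = (-241 + 20)*(26 - 57) = -221*(-31) = 6851)
E = -42 (E = -10 + (-3 - 1)*8 = -10 - 4*8 = -10 - 32 = -42)
E + q = -42 + 6851 = 6809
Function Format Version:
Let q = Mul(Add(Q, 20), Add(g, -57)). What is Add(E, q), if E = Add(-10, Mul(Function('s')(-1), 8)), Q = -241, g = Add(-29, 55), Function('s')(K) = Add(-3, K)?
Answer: 6809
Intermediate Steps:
g = 26
q = 6851 (q = Mul(Add(-241, 20), Add(26, -57)) = Mul(-221, -31) = 6851)
E = -42 (E = Add(-10, Mul(Add(-3, -1), 8)) = Add(-10, Mul(-4, 8)) = Add(-10, -32) = -42)
Add(E, q) = Add(-42, 6851) = 6809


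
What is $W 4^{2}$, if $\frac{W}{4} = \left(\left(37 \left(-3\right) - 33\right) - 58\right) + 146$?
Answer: $-3584$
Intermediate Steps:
$W = -224$ ($W = 4 \left(\left(\left(37 \left(-3\right) - 33\right) - 58\right) + 146\right) = 4 \left(\left(\left(-111 - 33\right) - 58\right) + 146\right) = 4 \left(\left(-144 - 58\right) + 146\right) = 4 \left(-202 + 146\right) = 4 \left(-56\right) = -224$)
$W 4^{2} = - 224 \cdot 4^{2} = \left(-224\right) 16 = -3584$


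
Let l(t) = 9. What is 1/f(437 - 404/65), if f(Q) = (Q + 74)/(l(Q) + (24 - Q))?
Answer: -25856/32811 ≈ -0.78803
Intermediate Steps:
f(Q) = (74 + Q)/(33 - Q) (f(Q) = (Q + 74)/(9 + (24 - Q)) = (74 + Q)/(33 - Q))
1/f(437 - 404/65) = 1/((74 + (437 - 404/65))/(33 - (437 - 404/65))) = 1/((74 + 28001/65)/(33 - 1*28001/65)) = 1/((32811/65)/(33 - 28001/65)) = 1/((32811/65)/(-25856/65)) = 1/(-65/25856*32811/65) = 1/(-32811/25856) = -25856/32811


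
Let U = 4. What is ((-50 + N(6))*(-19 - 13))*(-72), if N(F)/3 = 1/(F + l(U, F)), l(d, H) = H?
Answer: -114624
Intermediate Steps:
N(F) = 3/(2*F) (N(F) = 3/(F + F) = 3/((2*F)) = 3*(1/(2*F)) = 3/(2*F))
((-50 + N(6))*(-19 - 13))*(-72) = ((-50 + (3/2)/6)*(-19 - 13))*(-72) = ((-50 + (3/2)*(⅙))*(-32))*(-72) = ((-50 + ¼)*(-32))*(-72) = -199/4*(-32)*(-72) = 1592*(-72) = -114624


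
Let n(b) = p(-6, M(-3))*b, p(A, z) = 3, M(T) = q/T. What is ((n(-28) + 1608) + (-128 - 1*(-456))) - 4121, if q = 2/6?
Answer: -2269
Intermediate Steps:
q = ⅓ (q = 2*(⅙) = ⅓ ≈ 0.33333)
M(T) = 1/(3*T)
n(b) = 3*b
((n(-28) + 1608) + (-128 - 1*(-456))) - 4121 = ((3*(-28) + 1608) + (-128 - 1*(-456))) - 4121 = ((-84 + 1608) + (-128 + 456)) - 4121 = (1524 + 328) - 4121 = 1852 - 4121 = -2269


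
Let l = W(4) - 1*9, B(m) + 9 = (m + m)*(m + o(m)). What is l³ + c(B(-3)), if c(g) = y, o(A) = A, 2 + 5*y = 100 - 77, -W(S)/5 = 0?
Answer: -3624/5 ≈ -724.80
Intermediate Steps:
W(S) = 0 (W(S) = -5*0 = 0)
y = 21/5 (y = -⅖ + (100 - 77)/5 = -⅖ + (⅕)*23 = -⅖ + 23/5 = 21/5 ≈ 4.2000)
B(m) = -9 + 4*m² (B(m) = -9 + (m + m)*(m + m) = -9 + (2*m)*(2*m) = -9 + 4*m²)
l = -9 (l = 0 - 1*9 = 0 - 9 = -9)
c(g) = 21/5
l³ + c(B(-3)) = (-9)³ + 21/5 = -729 + 21/5 = -3624/5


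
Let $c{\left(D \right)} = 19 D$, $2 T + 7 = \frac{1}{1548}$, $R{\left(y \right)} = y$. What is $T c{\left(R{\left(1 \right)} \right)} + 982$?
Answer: $\frac{2834407}{3096} \approx 915.51$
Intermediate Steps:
$T = - \frac{10835}{3096}$ ($T = - \frac{7}{2} + \frac{1}{2 \cdot 1548} = - \frac{7}{2} + \frac{1}{2} \cdot \frac{1}{1548} = - \frac{7}{2} + \frac{1}{3096} = - \frac{10835}{3096} \approx -3.4997$)
$T c{\left(R{\left(1 \right)} \right)} + 982 = - \frac{10835 \cdot 19 \cdot 1}{3096} + 982 = \left(- \frac{10835}{3096}\right) 19 + 982 = - \frac{205865}{3096} + 982 = \frac{2834407}{3096}$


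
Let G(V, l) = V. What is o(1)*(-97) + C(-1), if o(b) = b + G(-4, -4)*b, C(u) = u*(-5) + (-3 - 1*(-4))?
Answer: 297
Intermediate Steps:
C(u) = 1 - 5*u (C(u) = -5*u + (-3 + 4) = -5*u + 1 = 1 - 5*u)
o(b) = -3*b (o(b) = b - 4*b = -3*b)
o(1)*(-97) + C(-1) = -3*1*(-97) + (1 - 5*(-1)) = -3*(-97) + (1 + 5) = 291 + 6 = 297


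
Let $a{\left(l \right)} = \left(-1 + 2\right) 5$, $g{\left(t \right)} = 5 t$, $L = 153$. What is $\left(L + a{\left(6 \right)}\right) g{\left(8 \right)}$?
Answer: $6320$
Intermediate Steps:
$a{\left(l \right)} = 5$ ($a{\left(l \right)} = 1 \cdot 5 = 5$)
$\left(L + a{\left(6 \right)}\right) g{\left(8 \right)} = \left(153 + 5\right) 5 \cdot 8 = 158 \cdot 40 = 6320$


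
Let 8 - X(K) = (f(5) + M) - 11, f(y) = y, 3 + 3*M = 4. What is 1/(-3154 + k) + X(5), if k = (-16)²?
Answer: 39605/2898 ≈ 13.666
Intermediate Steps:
M = ⅓ (M = -1 + (⅓)*4 = -1 + 4/3 = ⅓ ≈ 0.33333)
k = 256
X(K) = 41/3 (X(K) = 8 - ((5 + ⅓) - 11) = 8 - (16/3 - 11) = 8 - 1*(-17/3) = 8 + 17/3 = 41/3)
1/(-3154 + k) + X(5) = 1/(-3154 + 256) + 41/3 = 1/(-2898) + 41/3 = -1/2898 + 41/3 = 39605/2898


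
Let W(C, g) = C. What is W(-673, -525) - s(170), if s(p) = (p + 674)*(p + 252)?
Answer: -356841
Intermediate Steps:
s(p) = (252 + p)*(674 + p) (s(p) = (674 + p)*(252 + p) = (252 + p)*(674 + p))
W(-673, -525) - s(170) = -673 - (169848 + 170² + 926*170) = -673 - (169848 + 28900 + 157420) = -673 - 1*356168 = -673 - 356168 = -356841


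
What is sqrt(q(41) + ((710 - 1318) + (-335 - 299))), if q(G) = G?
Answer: I*sqrt(1201) ≈ 34.655*I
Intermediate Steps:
sqrt(q(41) + ((710 - 1318) + (-335 - 299))) = sqrt(41 + ((710 - 1318) + (-335 - 299))) = sqrt(41 + (-608 - 634)) = sqrt(41 - 1242) = sqrt(-1201) = I*sqrt(1201)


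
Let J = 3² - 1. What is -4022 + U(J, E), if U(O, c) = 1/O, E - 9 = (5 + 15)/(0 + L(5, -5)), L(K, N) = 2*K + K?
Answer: -32175/8 ≈ -4021.9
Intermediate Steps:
L(K, N) = 3*K
E = 31/3 (E = 9 + (5 + 15)/(0 + 3*5) = 9 + 20/(0 + 15) = 9 + 20/15 = 9 + 20*(1/15) = 9 + 4/3 = 31/3 ≈ 10.333)
J = 8 (J = 9 - 1 = 8)
-4022 + U(J, E) = -4022 + 1/8 = -4022 + ⅛ = -32175/8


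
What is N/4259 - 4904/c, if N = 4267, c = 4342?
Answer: -1179411/9246289 ≈ -0.12756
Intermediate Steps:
N/4259 - 4904/c = 4267/4259 - 4904/4342 = 4267*(1/4259) - 4904*1/4342 = 4267/4259 - 2452/2171 = -1179411/9246289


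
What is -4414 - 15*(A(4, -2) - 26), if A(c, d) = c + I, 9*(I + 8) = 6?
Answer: -3974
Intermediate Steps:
I = -22/3 (I = -8 + (⅑)*6 = -8 + ⅔ = -22/3 ≈ -7.3333)
A(c, d) = -22/3 + c (A(c, d) = c - 22/3 = -22/3 + c)
-4414 - 15*(A(4, -2) - 26) = -4414 - 15*((-22/3 + 4) - 26) = -4414 - 15*(-10/3 - 26) = -4414 - 15*(-88/3) = -4414 + 440 = -3974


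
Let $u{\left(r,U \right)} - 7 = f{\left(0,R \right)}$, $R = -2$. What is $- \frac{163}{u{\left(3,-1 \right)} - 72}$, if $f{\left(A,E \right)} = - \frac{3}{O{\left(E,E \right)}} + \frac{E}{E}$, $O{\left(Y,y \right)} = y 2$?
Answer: $\frac{652}{253} \approx 2.5771$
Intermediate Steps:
$O{\left(Y,y \right)} = 2 y$
$f{\left(A,E \right)} = 1 - \frac{3}{2 E}$ ($f{\left(A,E \right)} = - \frac{3}{2 E} + \frac{E}{E} = - 3 \frac{1}{2 E} + 1 = - \frac{3}{2 E} + 1 = 1 - \frac{3}{2 E}$)
$u{\left(r,U \right)} = \frac{35}{4}$ ($u{\left(r,U \right)} = 7 + \frac{- \frac{3}{2} - 2}{-2} = 7 - - \frac{7}{4} = 7 + \frac{7}{4} = \frac{35}{4}$)
$- \frac{163}{u{\left(3,-1 \right)} - 72} = - \frac{163}{\frac{35}{4} - 72} = - \frac{163}{- \frac{253}{4}} = \left(-163\right) \left(- \frac{4}{253}\right) = \frac{652}{253}$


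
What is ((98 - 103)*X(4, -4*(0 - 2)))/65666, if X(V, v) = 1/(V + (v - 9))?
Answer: -5/196998 ≈ -2.5381e-5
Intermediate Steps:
X(V, v) = 1/(-9 + V + v) (X(V, v) = 1/(V + (-9 + v)) = 1/(-9 + V + v))
((98 - 103)*X(4, -4*(0 - 2)))/65666 = ((98 - 103)/(-9 + 4 - 4*(0 - 2)))/65666 = -5/(-9 + 4 - 4*(-2))*(1/65666) = -5/(-9 + 4 + 8)*(1/65666) = -5/3*(1/65666) = -5*1/3*(1/65666) = -5/3*1/65666 = -5/196998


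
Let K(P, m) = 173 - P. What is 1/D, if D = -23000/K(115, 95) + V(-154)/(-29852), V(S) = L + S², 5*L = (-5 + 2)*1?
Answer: -4328540/1719928733 ≈ -0.0025167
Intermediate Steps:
L = -⅗ (L = ((-5 + 2)*1)/5 = (-3*1)/5 = (⅕)*(-3) = -⅗ ≈ -0.60000)
V(S) = -⅗ + S²
D = -1719928733/4328540 (D = -23000/(173 - 1*115) + (-⅗ + (-154)²)/(-29852) = -23000/(173 - 115) + (-⅗ + 23716)*(-1/29852) = -23000/58 + (118577/5)*(-1/29852) = -23000*1/58 - 118577/149260 = -11500/29 - 118577/149260 = -1719928733/4328540 ≈ -397.35)
1/D = 1/(-1719928733/4328540) = -4328540/1719928733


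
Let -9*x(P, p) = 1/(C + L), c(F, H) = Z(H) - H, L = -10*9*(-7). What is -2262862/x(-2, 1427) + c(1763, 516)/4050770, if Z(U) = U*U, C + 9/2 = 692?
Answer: 10868979952086279/405077 ≈ 2.6832e+10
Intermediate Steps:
C = 1375/2 (C = -9/2 + 692 = 1375/2 ≈ 687.50)
Z(U) = U²
L = 630 (L = -90*(-7) = 630)
c(F, H) = H² - H
x(P, p) = -2/23715 (x(P, p) = -1/(9*(1375/2 + 630)) = -1/(9*2635/2) = -⅑*2/2635 = -2/23715)
-2262862/x(-2, 1427) + c(1763, 516)/4050770 = -2262862/(-2/23715) + (516*(-1 + 516))/4050770 = -2262862*(-23715/2) + (516*515)*(1/4050770) = 26831886165 + 265740*(1/4050770) = 26831886165 + 26574/405077 = 10868979952086279/405077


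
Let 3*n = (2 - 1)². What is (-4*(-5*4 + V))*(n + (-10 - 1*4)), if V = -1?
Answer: -1148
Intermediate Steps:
n = ⅓ (n = (2 - 1)²/3 = (⅓)*1² = (⅓)*1 = ⅓ ≈ 0.33333)
(-4*(-5*4 + V))*(n + (-10 - 1*4)) = (-4*(-5*4 - 1))*(⅓ + (-10 - 1*4)) = (-4*(-20 - 1))*(⅓ + (-10 - 4)) = (-4*(-21))*(⅓ - 14) = 84*(-41/3) = -1148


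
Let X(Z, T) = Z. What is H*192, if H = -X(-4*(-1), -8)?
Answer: -768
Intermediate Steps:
H = -4 (H = -(-4)*(-1) = -1*4 = -4)
H*192 = -4*192 = -768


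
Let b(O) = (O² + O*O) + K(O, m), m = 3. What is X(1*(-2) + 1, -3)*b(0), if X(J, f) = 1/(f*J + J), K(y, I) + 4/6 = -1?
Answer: -⅚ ≈ -0.83333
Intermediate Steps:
K(y, I) = -5/3 (K(y, I) = -⅔ - 1 = -5/3)
X(J, f) = 1/(J + J*f) (X(J, f) = 1/(J*f + J) = 1/(J + J*f))
b(O) = -5/3 + 2*O² (b(O) = (O² + O*O) - 5/3 = (O² + O²) - 5/3 = 2*O² - 5/3 = -5/3 + 2*O²)
X(1*(-2) + 1, -3)*b(0) = (1/((1*(-2) + 1)*(1 - 3)))*(-5/3 + 2*0²) = (1/((-2 + 1)*(-2)))*(-5/3 + 2*0) = (-½/(-1))*(-5/3 + 0) = -1*(-½)*(-5/3) = (½)*(-5/3) = -⅚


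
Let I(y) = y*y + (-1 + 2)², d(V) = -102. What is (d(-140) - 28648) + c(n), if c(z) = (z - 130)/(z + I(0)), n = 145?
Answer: -4197485/146 ≈ -28750.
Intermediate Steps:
I(y) = 1 + y² (I(y) = y² + 1² = y² + 1 = 1 + y²)
c(z) = (-130 + z)/(1 + z) (c(z) = (z - 130)/(z + (1 + 0²)) = (-130 + z)/(z + (1 + 0)) = (-130 + z)/(z + 1) = (-130 + z)/(1 + z))
(d(-140) - 28648) + c(n) = (-102 - 28648) + (-130 + 145)/(1 + 145) = -28750 + 15/146 = -4197485/146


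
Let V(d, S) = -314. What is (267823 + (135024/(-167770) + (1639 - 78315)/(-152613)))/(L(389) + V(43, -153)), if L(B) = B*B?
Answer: 3428650508451019/1933182780845535 ≈ 1.7736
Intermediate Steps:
L(B) = B²
(267823 + (135024/(-167770) + (1639 - 78315)/(-152613)))/(L(389) + V(43, -153)) = (267823 + (135024/(-167770) + (1639 - 78315)/(-152613)))/(389² - 314) = (267823 + (135024*(-1/167770) - 76676*(-1/152613)))/(151321 - 314) = (267823 + (-67512/83885 + 76676/152613))/151007 = (267823 - 3871242596/12801941505)*(1/151007) = (3428650508451019/12801941505)*(1/151007) = 3428650508451019/1933182780845535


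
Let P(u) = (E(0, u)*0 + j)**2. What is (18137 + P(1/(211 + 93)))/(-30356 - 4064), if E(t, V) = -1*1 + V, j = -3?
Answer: -9073/17210 ≈ -0.52719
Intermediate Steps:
E(t, V) = -1 + V
P(u) = 9 (P(u) = ((-1 + u)*0 - 3)**2 = (0 - 3)**2 = (-3)**2 = 9)
(18137 + P(1/(211 + 93)))/(-30356 - 4064) = (18137 + 9)/(-30356 - 4064) = 18146/(-34420) = 18146*(-1/34420) = -9073/17210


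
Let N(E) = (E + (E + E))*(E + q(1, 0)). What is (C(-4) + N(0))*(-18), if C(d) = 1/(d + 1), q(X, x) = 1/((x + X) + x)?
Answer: 6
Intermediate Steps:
q(X, x) = 1/(X + 2*x) (q(X, x) = 1/((X + x) + x) = 1/(X + 2*x))
C(d) = 1/(1 + d)
N(E) = 3*E*(1 + E) (N(E) = (E + (E + E))*(E + 1/(1 + 2*0)) = (E + 2*E)*(E + 1/(1 + 0)) = (3*E)*(E + 1/1) = (3*E)*(E + 1) = (3*E)*(1 + E) = 3*E*(1 + E))
(C(-4) + N(0))*(-18) = (1/(1 - 4) + 3*0*(1 + 0))*(-18) = (1/(-3) + 3*0*1)*(-18) = (-⅓ + 0)*(-18) = -⅓*(-18) = 6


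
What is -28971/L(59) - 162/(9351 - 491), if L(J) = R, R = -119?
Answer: 128331891/527170 ≈ 243.44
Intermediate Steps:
L(J) = -119
-28971/L(59) - 162/(9351 - 491) = -28971/(-119) - 162/(9351 - 491) = -28971*(-1/119) - 162/8860 = 28971/119 - 162*1/8860 = 28971/119 - 81/4430 = 128331891/527170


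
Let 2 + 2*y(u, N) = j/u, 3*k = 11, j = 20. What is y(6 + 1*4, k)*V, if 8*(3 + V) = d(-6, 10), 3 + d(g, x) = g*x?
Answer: 0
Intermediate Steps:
k = 11/3 (k = (1/3)*11 = 11/3 ≈ 3.6667)
y(u, N) = -1 + 10/u (y(u, N) = -1 + (20/u)/2 = -1 + 10/u)
d(g, x) = -3 + g*x
V = -87/8 (V = -3 + (-3 - 6*10)/8 = -3 + (-3 - 60)/8 = -3 + (1/8)*(-63) = -3 - 63/8 = -87/8 ≈ -10.875)
y(6 + 1*4, k)*V = ((10 - (6 + 1*4))/(6 + 1*4))*(-87/8) = ((10 - (6 + 4))/(6 + 4))*(-87/8) = ((10 - 1*10)/10)*(-87/8) = ((10 - 10)/10)*(-87/8) = ((1/10)*0)*(-87/8) = 0*(-87/8) = 0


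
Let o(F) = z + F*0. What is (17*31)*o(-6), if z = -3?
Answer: -1581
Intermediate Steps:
o(F) = -3 (o(F) = -3 + F*0 = -3 + 0 = -3)
(17*31)*o(-6) = (17*31)*(-3) = 527*(-3) = -1581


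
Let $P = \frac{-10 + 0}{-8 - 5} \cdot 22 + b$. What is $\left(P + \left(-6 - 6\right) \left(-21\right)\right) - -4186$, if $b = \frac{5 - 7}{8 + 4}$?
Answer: $\frac{347471}{78} \approx 4454.8$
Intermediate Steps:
$b = - \frac{1}{6}$ ($b = - \frac{2}{12} = \left(-2\right) \frac{1}{12} = - \frac{1}{6} \approx -0.16667$)
$P = \frac{1307}{78}$ ($P = \frac{-10 + 0}{-8 - 5} \cdot 22 - \frac{1}{6} = - \frac{10}{-13} \cdot 22 - \frac{1}{6} = \left(-10\right) \left(- \frac{1}{13}\right) 22 - \frac{1}{6} = \frac{10}{13} \cdot 22 - \frac{1}{6} = \frac{220}{13} - \frac{1}{6} = \frac{1307}{78} \approx 16.756$)
$\left(P + \left(-6 - 6\right) \left(-21\right)\right) - -4186 = \left(\frac{1307}{78} + \left(-6 - 6\right) \left(-21\right)\right) - -4186 = \left(\frac{1307}{78} - -252\right) + 4186 = \left(\frac{1307}{78} + 252\right) + 4186 = \frac{20963}{78} + 4186 = \frac{347471}{78}$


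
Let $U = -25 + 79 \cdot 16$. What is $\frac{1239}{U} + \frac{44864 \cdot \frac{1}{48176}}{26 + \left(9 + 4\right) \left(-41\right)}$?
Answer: $\frac{1523773}{1526577} \approx 0.99816$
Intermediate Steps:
$U = 1239$ ($U = -25 + 1264 = 1239$)
$\frac{1239}{U} + \frac{44864 \cdot \frac{1}{48176}}{26 + \left(9 + 4\right) \left(-41\right)} = \frac{1239}{1239} + \frac{44864 \cdot \frac{1}{48176}}{26 + \left(9 + 4\right) \left(-41\right)} = 1239 \cdot \frac{1}{1239} + \frac{44864 \cdot \frac{1}{48176}}{26 + 13 \left(-41\right)} = 1 + \frac{2804}{3011 \left(26 - 533\right)} = 1 + \frac{2804}{3011 \left(-507\right)} = 1 + \frac{2804}{3011} \left(- \frac{1}{507}\right) = 1 - \frac{2804}{1526577} = \frac{1523773}{1526577}$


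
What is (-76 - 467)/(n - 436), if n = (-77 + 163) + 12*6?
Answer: 543/278 ≈ 1.9532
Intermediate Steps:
n = 158 (n = 86 + 72 = 158)
(-76 - 467)/(n - 436) = (-76 - 467)/(158 - 436) = -543/(-278) = -543*(-1/278) = 543/278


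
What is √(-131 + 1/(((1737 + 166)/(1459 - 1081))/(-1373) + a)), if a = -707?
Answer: I*√17637782842439971685/366930661 ≈ 11.446*I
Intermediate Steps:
√(-131 + 1/(((1737 + 166)/(1459 - 1081))/(-1373) + a)) = √(-131 + 1/(((1737 + 166)/(1459 - 1081))/(-1373) - 707)) = √(-131 + 1/((1903/378)*(-1/1373) - 707)) = √(-131 + 1/(-1903/518994 - 707)) = √(-131 + 1/(-366930661/518994)) = √(-131 - 518994/366930661) = √(-48068435585/366930661) = I*√17637782842439971685/366930661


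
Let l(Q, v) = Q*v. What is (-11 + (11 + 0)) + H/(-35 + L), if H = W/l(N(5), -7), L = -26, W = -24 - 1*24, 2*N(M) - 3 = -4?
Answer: 96/427 ≈ 0.22482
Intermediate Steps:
N(M) = -1/2 (N(M) = 3/2 + (1/2)*(-4) = 3/2 - 2 = -1/2)
W = -48 (W = -24 - 24 = -48)
H = -96/7 (H = -48/((-1/2*(-7))) = -48/7/2 = -48*2/7 = -96/7 ≈ -13.714)
(-11 + (11 + 0)) + H/(-35 + L) = (-11 + (11 + 0)) - 96/7/(-35 - 26) = (-11 + 11) - 96/7/(-61) = 0 - 1/61*(-96/7) = 0 + 96/427 = 96/427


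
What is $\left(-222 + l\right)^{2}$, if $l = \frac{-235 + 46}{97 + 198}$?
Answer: $\frac{4313731041}{87025} \approx 49569.0$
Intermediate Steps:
$l = - \frac{189}{295} \approx -0.64068$
$\left(-222 + l\right)^{2} = \left(-222 - \frac{189}{295}\right)^{2} = \left(- \frac{65679}{295}\right)^{2} = \frac{4313731041}{87025}$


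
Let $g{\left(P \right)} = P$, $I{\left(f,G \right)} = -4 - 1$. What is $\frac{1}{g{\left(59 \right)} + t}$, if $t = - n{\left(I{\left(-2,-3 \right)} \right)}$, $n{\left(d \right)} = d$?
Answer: $\frac{1}{64} \approx 0.015625$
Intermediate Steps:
$I{\left(f,G \right)} = -5$
$t = 5$ ($t = \left(-1\right) \left(-5\right) = 5$)
$\frac{1}{g{\left(59 \right)} + t} = \frac{1}{59 + 5} = \frac{1}{64}$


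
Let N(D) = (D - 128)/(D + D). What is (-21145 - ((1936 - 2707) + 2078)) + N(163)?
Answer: -7319317/326 ≈ -22452.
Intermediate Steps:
N(D) = (-128 + D)/(2*D) (N(D) = (-128 + D)/((2*D)) = (-128 + D)*(1/(2*D)) = (-128 + D)/(2*D))
(-21145 - ((1936 - 2707) + 2078)) + N(163) = (-21145 - ((1936 - 2707) + 2078)) + (½)*(-128 + 163)/163 = (-21145 - (-771 + 2078)) + (½)*(1/163)*35 = (-21145 - 1*1307) + 35/326 = (-21145 - 1307) + 35/326 = -22452 + 35/326 = -7319317/326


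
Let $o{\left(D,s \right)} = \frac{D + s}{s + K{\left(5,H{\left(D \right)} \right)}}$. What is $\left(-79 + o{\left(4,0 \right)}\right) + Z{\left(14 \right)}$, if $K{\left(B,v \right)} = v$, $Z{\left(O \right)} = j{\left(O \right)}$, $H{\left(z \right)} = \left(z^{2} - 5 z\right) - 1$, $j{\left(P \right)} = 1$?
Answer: $- \frac{394}{5} \approx -78.8$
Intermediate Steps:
$H{\left(z \right)} = -1 + z^{2} - 5 z$
$Z{\left(O \right)} = 1$
$o{\left(D,s \right)} = \frac{D + s}{-1 + s + D^{2} - 5 D}$ ($o{\left(D,s \right)} = \frac{D + s}{s - \left(1 - D^{2} + 5 D\right)} = \frac{D + s}{-1 + s + D^{2} - 5 D}$)
$\left(-79 + o{\left(4,0 \right)}\right) + Z{\left(14 \right)} = \left(-79 + \frac{4 + 0}{-1 + 0 + 4^{2} - 20}\right) + 1 = \left(-79 + \frac{1}{-1 + 0 + 16 - 20} \cdot 4\right) + 1 = \left(-79 + \frac{1}{-5} \cdot 4\right) + 1 = \left(-79 - \frac{4}{5}\right) + 1 = - \frac{399}{5} + 1 = - \frac{394}{5}$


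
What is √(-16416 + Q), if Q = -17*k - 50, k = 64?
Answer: I*√17554 ≈ 132.49*I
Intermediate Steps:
Q = -1138 (Q = -17*64 - 50 = -1088 - 50 = -1138)
√(-16416 + Q) = √(-16416 - 1138) = √(-17554) = I*√17554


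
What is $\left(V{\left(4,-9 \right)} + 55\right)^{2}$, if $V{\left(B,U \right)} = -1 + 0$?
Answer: $2916$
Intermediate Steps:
$V{\left(B,U \right)} = -1$
$\left(V{\left(4,-9 \right)} + 55\right)^{2} = \left(-1 + 55\right)^{2} = 54^{2} = 2916$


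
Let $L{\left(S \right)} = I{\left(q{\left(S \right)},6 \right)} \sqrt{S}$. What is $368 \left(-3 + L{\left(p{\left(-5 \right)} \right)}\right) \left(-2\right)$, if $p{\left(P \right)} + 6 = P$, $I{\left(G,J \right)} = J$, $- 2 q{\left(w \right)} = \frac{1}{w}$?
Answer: $2208 - 4416 i \sqrt{11} \approx 2208.0 - 14646.0 i$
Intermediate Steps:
$q{\left(w \right)} = - \frac{1}{2 w}$
$p{\left(P \right)} = -6 + P$
$L{\left(S \right)} = 6 \sqrt{S}$
$368 \left(-3 + L{\left(p{\left(-5 \right)} \right)}\right) \left(-2\right) = 368 \left(-3 + 6 \sqrt{-6 - 5}\right) \left(-2\right) = 368 \left(-3 + 6 \sqrt{-11}\right) \left(-2\right) = 368 \left(-3 + 6 i \sqrt{11}\right) \left(-2\right) = 368 \left(6 - 12 i \sqrt{11}\right) = 2208 - 4416 i \sqrt{11}$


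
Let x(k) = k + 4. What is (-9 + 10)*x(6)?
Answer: 10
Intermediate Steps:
x(k) = 4 + k
(-9 + 10)*x(6) = (-9 + 10)*(4 + 6) = 1*10 = 10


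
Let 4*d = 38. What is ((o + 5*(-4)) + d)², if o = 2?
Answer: 289/4 ≈ 72.250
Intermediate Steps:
d = 19/2 (d = (¼)*38 = 19/2 ≈ 9.5000)
((o + 5*(-4)) + d)² = ((2 + 5*(-4)) + 19/2)² = ((2 - 20) + 19/2)² = (-18 + 19/2)² = (-17/2)² = 289/4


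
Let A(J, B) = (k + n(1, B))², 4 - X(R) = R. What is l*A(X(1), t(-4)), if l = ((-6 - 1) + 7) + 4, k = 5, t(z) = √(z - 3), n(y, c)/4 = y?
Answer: 324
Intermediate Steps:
n(y, c) = 4*y
X(R) = 4 - R
t(z) = √(-3 + z)
A(J, B) = 81 (A(J, B) = (5 + 4*1)² = (5 + 4)² = 9² = 81)
l = 4 (l = (-7 + 7) + 4 = 0 + 4 = 4)
l*A(X(1), t(-4)) = 4*81 = 324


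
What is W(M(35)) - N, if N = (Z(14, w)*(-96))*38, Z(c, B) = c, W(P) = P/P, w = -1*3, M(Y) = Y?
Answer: 51073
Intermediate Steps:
w = -3
W(P) = 1
N = -51072 (N = (14*(-96))*38 = -1344*38 = -51072)
W(M(35)) - N = 1 - 1*(-51072) = 1 + 51072 = 51073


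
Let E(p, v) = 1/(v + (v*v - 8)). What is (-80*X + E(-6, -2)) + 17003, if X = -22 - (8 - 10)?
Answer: 111617/6 ≈ 18603.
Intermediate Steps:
X = -20 (X = -22 - 1*(-2) = -22 + 2 = -20)
E(p, v) = 1/(-8 + v + v²) (E(p, v) = 1/(v + (v² - 8)) = 1/(v + (-8 + v²)) = 1/(-8 + v + v²))
(-80*X + E(-6, -2)) + 17003 = (-80*(-20) + 1/(-8 - 2 + (-2)²)) + 17003 = (1600 + 1/(-8 - 2 + 4)) + 17003 = (1600 + 1/(-6)) + 17003 = (1600 - ⅙) + 17003 = 9599/6 + 17003 = 111617/6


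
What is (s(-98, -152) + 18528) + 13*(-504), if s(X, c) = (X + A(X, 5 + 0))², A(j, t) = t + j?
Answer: 48457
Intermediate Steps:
A(j, t) = j + t
s(X, c) = (5 + 2*X)² (s(X, c) = (X + (X + (5 + 0)))² = (X + (X + 5))² = (X + (5 + X))² = (5 + 2*X)²)
(s(-98, -152) + 18528) + 13*(-504) = ((5 + 2*(-98))² + 18528) + 13*(-504) = ((5 - 196)² + 18528) - 6552 = ((-191)² + 18528) - 6552 = (36481 + 18528) - 6552 = 55009 - 6552 = 48457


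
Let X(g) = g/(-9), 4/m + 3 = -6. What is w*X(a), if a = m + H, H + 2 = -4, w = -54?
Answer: -116/3 ≈ -38.667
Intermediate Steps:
m = -4/9 (m = 4/(-3 - 6) = 4/(-9) = 4*(-1/9) = -4/9 ≈ -0.44444)
H = -6 (H = -2 - 4 = -6)
a = -58/9 (a = -4/9 - 6 = -58/9 ≈ -6.4444)
X(g) = -g/9 (X(g) = g*(-1/9) = -g/9)
w*X(a) = -(-6)*(-58)/9 = -54*58/81 = -116/3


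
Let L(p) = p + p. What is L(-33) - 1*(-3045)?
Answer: 2979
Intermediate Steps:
L(p) = 2*p
L(-33) - 1*(-3045) = 2*(-33) - 1*(-3045) = -66 + 3045 = 2979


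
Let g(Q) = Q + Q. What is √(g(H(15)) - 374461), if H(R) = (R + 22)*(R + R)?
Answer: I*√372241 ≈ 610.12*I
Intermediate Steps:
H(R) = 2*R*(22 + R) (H(R) = (22 + R)*(2*R) = 2*R*(22 + R))
g(Q) = 2*Q
√(g(H(15)) - 374461) = √(2*(2*15*(22 + 15)) - 374461) = √(2*(2*15*37) - 374461) = √(2*1110 - 374461) = √(2220 - 374461) = √(-372241) = I*√372241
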